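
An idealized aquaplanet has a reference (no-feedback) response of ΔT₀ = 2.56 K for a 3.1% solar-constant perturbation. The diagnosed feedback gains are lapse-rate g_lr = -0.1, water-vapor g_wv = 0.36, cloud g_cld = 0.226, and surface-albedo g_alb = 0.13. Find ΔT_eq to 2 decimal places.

Total gain g = -0.1 + 0.36 + 0.226 + 0.13 = 0.616.
Amplification A = 1/(1 − 0.616) = 2.604.
ΔT = 2.56 × 2.604 = 6.67 K.

6.67 K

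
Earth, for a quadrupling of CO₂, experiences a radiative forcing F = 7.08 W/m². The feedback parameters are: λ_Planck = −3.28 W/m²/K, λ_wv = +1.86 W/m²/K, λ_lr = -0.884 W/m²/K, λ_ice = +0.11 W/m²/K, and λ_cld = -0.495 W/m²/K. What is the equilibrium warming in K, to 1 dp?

2.6 K

Net feedback parameter λ = (−3.28) + (+1.86) + (-0.884) + (+0.11) + (-0.495) = -2.689 W/m²/K.
ΔT = −F/λ = −7.08/(-2.689) = 2.6 K.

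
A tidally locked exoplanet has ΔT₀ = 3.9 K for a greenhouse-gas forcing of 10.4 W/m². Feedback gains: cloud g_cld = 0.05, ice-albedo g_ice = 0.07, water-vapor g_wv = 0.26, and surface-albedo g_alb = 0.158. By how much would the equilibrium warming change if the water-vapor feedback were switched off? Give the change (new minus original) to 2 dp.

Original: g = 0.538, ΔT = 3.9/(1−0.538) = 8.4416 K.
Without water-vapor: g' = 0.278, ΔT' = 3.9/(1−0.278) = 5.4017 K.
Change = 5.4017 − 8.4416 = -3.04 K.

-3.04 K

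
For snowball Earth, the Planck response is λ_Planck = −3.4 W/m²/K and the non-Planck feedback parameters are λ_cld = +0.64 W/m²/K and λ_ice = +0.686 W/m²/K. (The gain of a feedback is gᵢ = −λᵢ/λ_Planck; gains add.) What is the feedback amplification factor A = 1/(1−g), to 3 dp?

Convert to gains: g_cld = 0.64/3.4 = 0.1882; g_ice = 0.686/3.4 = 0.2018.
Total gain g = 0.39.
A = 1/(1 − 0.39) = 1.639.

1.639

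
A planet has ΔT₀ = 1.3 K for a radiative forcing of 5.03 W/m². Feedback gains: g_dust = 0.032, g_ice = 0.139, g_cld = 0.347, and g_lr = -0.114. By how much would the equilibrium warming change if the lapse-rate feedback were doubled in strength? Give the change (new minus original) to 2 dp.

-0.35 K

Original: g = 0.404, ΔT = 1.3/(1−0.404) = 2.1812 K.
With doubled lapse-rate: g' = 0.29, ΔT' = 1.3/(1−0.29) = 1.8310 K.
Change = 1.8310 − 2.1812 = -0.35 K.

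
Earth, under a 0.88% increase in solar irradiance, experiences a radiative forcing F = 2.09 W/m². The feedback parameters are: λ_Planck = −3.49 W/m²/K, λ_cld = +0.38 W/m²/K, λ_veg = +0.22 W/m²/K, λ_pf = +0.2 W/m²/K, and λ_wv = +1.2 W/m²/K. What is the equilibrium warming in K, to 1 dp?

1.4 K

Net feedback parameter λ = (−3.49) + (+0.38) + (+0.22) + (+0.2) + (+1.2) = -1.49 W/m²/K.
ΔT = −F/λ = −2.09/(-1.49) = 1.4 K.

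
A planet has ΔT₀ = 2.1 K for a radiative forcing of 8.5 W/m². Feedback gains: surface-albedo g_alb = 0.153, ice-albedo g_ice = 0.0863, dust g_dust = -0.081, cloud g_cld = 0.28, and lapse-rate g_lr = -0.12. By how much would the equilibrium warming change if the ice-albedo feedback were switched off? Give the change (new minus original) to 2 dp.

Original: g = 0.3183, ΔT = 2.1/(1−0.3183) = 3.0805 K.
Without ice-albedo: g' = 0.232, ΔT' = 2.1/(1−0.232) = 2.7344 K.
Change = 2.7344 − 3.0805 = -0.35 K.

-0.35 K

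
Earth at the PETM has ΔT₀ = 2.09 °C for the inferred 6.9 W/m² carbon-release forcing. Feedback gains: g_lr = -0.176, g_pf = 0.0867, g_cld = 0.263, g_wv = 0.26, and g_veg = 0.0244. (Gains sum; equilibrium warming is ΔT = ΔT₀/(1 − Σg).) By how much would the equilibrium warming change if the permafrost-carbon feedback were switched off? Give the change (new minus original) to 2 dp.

Original: g = 0.4581, ΔT = 2.09/(1−0.4581) = 3.8568 °C.
Without permafrost-carbon: g' = 0.3714, ΔT' = 2.09/(1−0.3714) = 3.3248 °C.
Change = 3.3248 − 3.8568 = -0.53 °C.

-0.53 °C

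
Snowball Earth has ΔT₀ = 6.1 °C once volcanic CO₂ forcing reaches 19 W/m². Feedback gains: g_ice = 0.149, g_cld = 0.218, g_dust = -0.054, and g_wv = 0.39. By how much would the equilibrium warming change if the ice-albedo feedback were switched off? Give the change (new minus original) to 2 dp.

-6.86 °C

Original: g = 0.703, ΔT = 6.1/(1−0.703) = 20.5387 °C.
Without ice-albedo: g' = 0.554, ΔT' = 6.1/(1−0.554) = 13.6771 °C.
Change = 13.6771 − 20.5387 = -6.86 °C.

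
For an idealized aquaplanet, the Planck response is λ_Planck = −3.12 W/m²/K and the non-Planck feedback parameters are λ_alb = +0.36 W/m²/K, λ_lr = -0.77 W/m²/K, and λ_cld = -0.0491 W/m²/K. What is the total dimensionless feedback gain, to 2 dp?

-0.15

Convert to gains: g_alb = 0.36/3.12 = 0.1154; g_lr = -0.77/3.12 = -0.2468; g_cld = -0.0491/3.12 = -0.01574.
Total gain g = -0.14714.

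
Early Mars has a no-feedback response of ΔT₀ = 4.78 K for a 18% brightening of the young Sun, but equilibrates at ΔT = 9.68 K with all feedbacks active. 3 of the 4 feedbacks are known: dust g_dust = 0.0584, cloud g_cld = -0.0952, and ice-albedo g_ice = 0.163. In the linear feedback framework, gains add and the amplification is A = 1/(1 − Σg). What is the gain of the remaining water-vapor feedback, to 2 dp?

0.38

Amplification A = ΔT/ΔT₀ = 9.68/4.78 = 2.025.
Total gain g = 1 − 1/A = 1 − 1/2.025 = 0.5062.
Known gains sum to 0.0584 − 0.0952 + 0.163 = 0.1262.
g_wv = 0.5062 − 0.1262 = 0.38.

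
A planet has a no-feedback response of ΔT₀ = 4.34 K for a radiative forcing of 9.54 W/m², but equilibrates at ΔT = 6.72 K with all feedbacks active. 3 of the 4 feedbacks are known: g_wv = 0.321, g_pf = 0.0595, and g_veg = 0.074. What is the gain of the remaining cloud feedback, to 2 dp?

-0.10

Amplification A = ΔT/ΔT₀ = 6.72/4.34 = 1.548.
Total gain g = 1 − 1/A = 1 − 1/1.548 = 0.354.
Known gains sum to 0.321 + 0.0595 + 0.074 = 0.4545.
g_cld = 0.354 − 0.4545 = -0.10.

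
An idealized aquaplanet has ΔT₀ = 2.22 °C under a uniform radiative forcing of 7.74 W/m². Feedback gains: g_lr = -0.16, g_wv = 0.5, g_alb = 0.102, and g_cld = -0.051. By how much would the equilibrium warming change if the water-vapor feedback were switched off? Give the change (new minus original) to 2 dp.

Original: g = 0.391, ΔT = 2.22/(1−0.391) = 3.6453 °C.
Without water-vapor: g' = -0.109, ΔT' = 2.22/(1+0.109) = 2.0018 °C.
Change = 2.0018 − 3.6453 = -1.64 °C.

-1.64 °C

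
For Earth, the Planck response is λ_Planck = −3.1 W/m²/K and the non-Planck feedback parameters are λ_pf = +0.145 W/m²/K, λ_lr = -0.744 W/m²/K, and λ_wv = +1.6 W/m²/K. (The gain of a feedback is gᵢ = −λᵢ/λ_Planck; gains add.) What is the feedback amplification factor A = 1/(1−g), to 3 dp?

Convert to gains: g_pf = 0.145/3.1 = 0.04677; g_lr = -0.744/3.1 = -0.24; g_wv = 1.6/3.1 = 0.5161.
Total gain g = 0.32287.
A = 1/(1 − 0.32287) = 1.477.

1.477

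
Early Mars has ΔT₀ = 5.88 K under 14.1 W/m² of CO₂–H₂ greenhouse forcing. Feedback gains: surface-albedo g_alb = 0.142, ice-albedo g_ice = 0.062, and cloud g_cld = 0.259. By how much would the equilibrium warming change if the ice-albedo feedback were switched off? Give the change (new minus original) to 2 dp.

-1.13 K

Original: g = 0.463, ΔT = 5.88/(1−0.463) = 10.9497 K.
Without ice-albedo: g' = 0.401, ΔT' = 5.88/(1−0.401) = 9.8164 K.
Change = 9.8164 − 10.9497 = -1.13 K.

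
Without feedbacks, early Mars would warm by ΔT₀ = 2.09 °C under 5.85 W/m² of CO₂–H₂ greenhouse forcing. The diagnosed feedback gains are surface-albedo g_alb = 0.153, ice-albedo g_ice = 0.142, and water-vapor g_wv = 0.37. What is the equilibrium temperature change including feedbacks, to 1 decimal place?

Total gain g = 0.153 + 0.142 + 0.37 = 0.665.
Amplification A = 1/(1 − 0.665) = 2.985.
ΔT = 2.09 × 2.985 = 6.2 °C.

6.2 °C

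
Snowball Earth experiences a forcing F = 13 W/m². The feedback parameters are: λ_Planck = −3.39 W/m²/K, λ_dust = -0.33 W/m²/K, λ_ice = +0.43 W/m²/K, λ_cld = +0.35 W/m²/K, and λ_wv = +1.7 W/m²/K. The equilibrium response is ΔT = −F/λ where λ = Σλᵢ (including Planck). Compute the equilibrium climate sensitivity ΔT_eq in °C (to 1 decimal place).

10.5 °C

Net feedback parameter λ = (−3.39) + (-0.33) + (+0.43) + (+0.35) + (+1.7) = -1.24 W/m²/K.
ΔT = −F/λ = −13/(-1.24) = 10.5 °C.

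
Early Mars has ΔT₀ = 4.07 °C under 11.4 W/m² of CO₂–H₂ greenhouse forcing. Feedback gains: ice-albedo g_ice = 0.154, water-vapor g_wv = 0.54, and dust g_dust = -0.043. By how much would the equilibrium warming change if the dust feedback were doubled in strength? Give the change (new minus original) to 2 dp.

-1.28 °C

Original: g = 0.651, ΔT = 4.07/(1−0.651) = 11.6619 °C.
With doubled dust: g' = 0.608, ΔT' = 4.07/(1−0.608) = 10.3827 °C.
Change = 10.3827 − 11.6619 = -1.28 °C.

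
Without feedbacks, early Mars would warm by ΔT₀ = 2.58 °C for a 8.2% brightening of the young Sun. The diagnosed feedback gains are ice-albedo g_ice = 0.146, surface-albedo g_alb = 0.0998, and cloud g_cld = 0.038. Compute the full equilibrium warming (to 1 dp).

3.6 °C

Total gain g = 0.146 + 0.0998 + 0.038 = 0.2838.
Amplification A = 1/(1 − 0.2838) = 1.396.
ΔT = 2.58 × 1.396 = 3.6 °C.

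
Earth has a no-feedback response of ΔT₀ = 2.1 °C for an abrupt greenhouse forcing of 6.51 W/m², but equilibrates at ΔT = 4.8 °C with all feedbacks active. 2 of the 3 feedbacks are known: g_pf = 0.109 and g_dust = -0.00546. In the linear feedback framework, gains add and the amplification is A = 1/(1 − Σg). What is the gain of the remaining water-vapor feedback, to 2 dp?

Amplification A = ΔT/ΔT₀ = 4.8/2.1 = 2.286.
Total gain g = 1 − 1/A = 1 − 1/2.286 = 0.5626.
Known gains sum to 0.109 − 0.00546 = 0.10354.
g_wv = 0.5626 − 0.10354 = 0.46.

0.46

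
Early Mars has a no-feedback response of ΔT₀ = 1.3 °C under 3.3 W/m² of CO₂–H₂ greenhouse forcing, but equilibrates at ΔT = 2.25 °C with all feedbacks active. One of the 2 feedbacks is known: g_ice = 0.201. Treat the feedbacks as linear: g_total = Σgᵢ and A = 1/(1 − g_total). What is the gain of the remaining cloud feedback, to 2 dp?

0.22

Amplification A = ΔT/ΔT₀ = 2.25/1.3 = 1.731.
Total gain g = 1 − 1/A = 1 − 1/1.731 = 0.4223.
The known gain is 0.201.
g_cld = 0.4223 − 0.201 = 0.22.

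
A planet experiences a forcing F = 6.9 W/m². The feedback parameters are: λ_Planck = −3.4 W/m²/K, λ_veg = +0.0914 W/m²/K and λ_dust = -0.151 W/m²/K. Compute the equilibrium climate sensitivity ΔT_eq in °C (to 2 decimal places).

Net feedback parameter λ = (−3.4) + (+0.0914) + (-0.151) = -3.4596 W/m²/K.
ΔT = −F/λ = −6.9/(-3.4596) = 1.99 °C.

1.99 °C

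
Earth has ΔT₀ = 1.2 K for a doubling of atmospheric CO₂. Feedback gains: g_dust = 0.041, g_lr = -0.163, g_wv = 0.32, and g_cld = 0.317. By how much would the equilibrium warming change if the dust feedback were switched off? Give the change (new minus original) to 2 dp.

Original: g = 0.515, ΔT = 1.2/(1−0.515) = 2.4742 K.
Without dust: g' = 0.474, ΔT' = 1.2/(1−0.474) = 2.2814 K.
Change = 2.2814 − 2.4742 = -0.19 K.

-0.19 K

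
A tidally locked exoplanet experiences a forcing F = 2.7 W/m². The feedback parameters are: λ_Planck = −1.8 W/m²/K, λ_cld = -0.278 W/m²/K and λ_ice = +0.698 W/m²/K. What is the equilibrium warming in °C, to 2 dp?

Net feedback parameter λ = (−1.8) + (-0.278) + (+0.698) = -1.38 W/m²/K.
ΔT = −F/λ = −2.7/(-1.38) = 1.96 °C.

1.96 °C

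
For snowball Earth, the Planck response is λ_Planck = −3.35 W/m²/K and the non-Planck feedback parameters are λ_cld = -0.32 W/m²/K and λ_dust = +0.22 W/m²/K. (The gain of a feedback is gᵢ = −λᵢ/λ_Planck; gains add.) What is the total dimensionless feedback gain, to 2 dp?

-0.03

Convert to gains: g_cld = -0.32/3.35 = -0.09552; g_dust = 0.22/3.35 = 0.06567.
Total gain g = -0.02985.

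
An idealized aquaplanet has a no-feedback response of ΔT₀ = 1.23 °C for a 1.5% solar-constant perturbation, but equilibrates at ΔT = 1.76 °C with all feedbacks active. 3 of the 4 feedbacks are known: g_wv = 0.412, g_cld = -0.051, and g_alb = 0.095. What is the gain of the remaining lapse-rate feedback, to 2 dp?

Amplification A = ΔT/ΔT₀ = 1.76/1.23 = 1.431.
Total gain g = 1 − 1/A = 1 − 1/1.431 = 0.3012.
Known gains sum to 0.412 − 0.051 + 0.095 = 0.456.
g_lr = 0.3012 − 0.456 = -0.15.

-0.15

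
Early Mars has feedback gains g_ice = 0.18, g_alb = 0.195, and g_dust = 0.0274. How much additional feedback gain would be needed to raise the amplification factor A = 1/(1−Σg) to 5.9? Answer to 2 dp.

0.43

Current total gain = 0.4024.
Target gain for A = 5.9: g* = 1 − 1/5.9 = 0.8305.
Additional gain needed = 0.8305 − 0.4024 = 0.43.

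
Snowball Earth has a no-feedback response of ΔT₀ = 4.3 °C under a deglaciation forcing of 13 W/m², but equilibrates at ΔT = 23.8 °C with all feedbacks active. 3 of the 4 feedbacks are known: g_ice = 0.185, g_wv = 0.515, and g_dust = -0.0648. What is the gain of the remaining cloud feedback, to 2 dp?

Amplification A = ΔT/ΔT₀ = 23.8/4.3 = 5.535.
Total gain g = 1 − 1/A = 1 − 1/5.535 = 0.8193.
Known gains sum to 0.185 + 0.515 − 0.0648 = 0.6352.
g_cld = 0.8193 − 0.6352 = 0.18.

0.18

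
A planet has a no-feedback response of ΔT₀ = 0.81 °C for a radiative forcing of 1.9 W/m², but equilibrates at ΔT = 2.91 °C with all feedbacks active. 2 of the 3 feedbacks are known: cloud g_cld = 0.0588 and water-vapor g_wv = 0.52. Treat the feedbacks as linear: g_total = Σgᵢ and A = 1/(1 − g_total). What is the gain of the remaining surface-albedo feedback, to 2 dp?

0.14

Amplification A = ΔT/ΔT₀ = 2.91/0.81 = 3.593.
Total gain g = 1 − 1/A = 1 − 1/3.593 = 0.7217.
Known gains sum to 0.0588 + 0.52 = 0.5788.
g_alb = 0.7217 − 0.5788 = 0.14.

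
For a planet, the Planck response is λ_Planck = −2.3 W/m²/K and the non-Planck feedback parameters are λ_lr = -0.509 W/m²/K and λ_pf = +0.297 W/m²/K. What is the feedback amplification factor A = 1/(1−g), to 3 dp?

0.916

Convert to gains: g_lr = -0.509/2.3 = -0.2213; g_pf = 0.297/2.3 = 0.1291.
Total gain g = -0.0922.
A = 1/(1 + 0.0922) = 0.916.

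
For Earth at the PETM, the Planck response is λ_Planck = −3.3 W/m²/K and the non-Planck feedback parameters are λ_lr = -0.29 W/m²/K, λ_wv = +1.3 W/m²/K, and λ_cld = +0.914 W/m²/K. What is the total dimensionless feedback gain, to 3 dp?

0.583

Convert to gains: g_lr = -0.29/3.3 = -0.08788; g_wv = 1.3/3.3 = 0.3939; g_cld = 0.914/3.3 = 0.277.
Total gain g = 0.58302.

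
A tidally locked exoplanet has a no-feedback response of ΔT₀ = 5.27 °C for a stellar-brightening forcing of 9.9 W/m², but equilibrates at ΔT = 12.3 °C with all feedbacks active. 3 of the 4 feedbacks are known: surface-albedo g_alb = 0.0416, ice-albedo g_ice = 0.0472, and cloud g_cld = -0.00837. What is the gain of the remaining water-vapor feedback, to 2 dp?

Amplification A = ΔT/ΔT₀ = 12.3/5.27 = 2.334.
Total gain g = 1 − 1/A = 1 − 1/2.334 = 0.5716.
Known gains sum to 0.0416 + 0.0472 − 0.00837 = 0.08043.
g_wv = 0.5716 − 0.08043 = 0.49.

0.49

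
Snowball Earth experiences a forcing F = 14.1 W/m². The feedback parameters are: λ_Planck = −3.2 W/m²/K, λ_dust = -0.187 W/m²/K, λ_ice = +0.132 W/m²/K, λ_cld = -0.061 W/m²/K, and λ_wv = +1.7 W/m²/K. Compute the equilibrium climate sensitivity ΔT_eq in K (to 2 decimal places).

Net feedback parameter λ = (−3.2) + (-0.187) + (+0.132) + (-0.061) + (+1.7) = -1.616 W/m²/K.
ΔT = −F/λ = −14.1/(-1.616) = 8.73 K.

8.73 K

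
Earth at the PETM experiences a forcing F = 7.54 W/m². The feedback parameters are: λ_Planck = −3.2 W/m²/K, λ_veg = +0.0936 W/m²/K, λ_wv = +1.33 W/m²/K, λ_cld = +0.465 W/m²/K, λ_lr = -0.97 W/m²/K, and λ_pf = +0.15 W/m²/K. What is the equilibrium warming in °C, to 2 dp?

Net feedback parameter λ = (−3.2) + (+0.0936) + (+1.33) + (+0.465) + (-0.97) + (+0.15) = -2.1314 W/m²/K.
ΔT = −F/λ = −7.54/(-2.1314) = 3.54 °C.

3.54 °C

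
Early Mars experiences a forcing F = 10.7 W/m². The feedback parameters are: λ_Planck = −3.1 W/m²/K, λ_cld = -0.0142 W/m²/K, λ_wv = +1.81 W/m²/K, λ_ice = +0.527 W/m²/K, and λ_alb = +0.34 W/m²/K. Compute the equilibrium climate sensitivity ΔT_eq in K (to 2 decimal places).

Net feedback parameter λ = (−3.1) + (-0.0142) + (+1.81) + (+0.527) + (+0.34) = -0.4372 W/m²/K.
ΔT = −F/λ = −10.7/(-0.4372) = 24.47 K.

24.47 K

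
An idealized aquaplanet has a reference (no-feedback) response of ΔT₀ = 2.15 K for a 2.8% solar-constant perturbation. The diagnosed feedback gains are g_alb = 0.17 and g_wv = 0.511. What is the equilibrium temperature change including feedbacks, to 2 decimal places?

Total gain g = 0.17 + 0.511 = 0.681.
Amplification A = 1/(1 − 0.681) = 3.135.
ΔT = 2.15 × 3.135 = 6.74 K.

6.74 K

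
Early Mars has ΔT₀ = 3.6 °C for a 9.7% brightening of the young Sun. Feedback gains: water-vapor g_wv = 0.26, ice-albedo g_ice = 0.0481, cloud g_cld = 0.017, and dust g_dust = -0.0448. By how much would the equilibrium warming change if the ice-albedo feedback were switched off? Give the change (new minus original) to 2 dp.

Original: g = 0.2803, ΔT = 3.6/(1−0.2803) = 5.0021 °C.
Without ice-albedo: g' = 0.2322, ΔT' = 3.6/(1−0.2322) = 4.6887 °C.
Change = 4.6887 − 5.0021 = -0.31 °C.

-0.31 °C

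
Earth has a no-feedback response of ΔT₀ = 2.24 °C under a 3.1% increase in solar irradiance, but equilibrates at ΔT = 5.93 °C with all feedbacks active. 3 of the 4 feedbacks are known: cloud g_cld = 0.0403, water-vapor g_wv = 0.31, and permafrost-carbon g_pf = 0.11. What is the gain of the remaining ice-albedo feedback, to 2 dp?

Amplification A = ΔT/ΔT₀ = 5.93/2.24 = 2.647.
Total gain g = 1 − 1/A = 1 − 1/2.647 = 0.6222.
Known gains sum to 0.0403 + 0.31 + 0.11 = 0.4603.
g_ice = 0.6222 − 0.4603 = 0.16.

0.16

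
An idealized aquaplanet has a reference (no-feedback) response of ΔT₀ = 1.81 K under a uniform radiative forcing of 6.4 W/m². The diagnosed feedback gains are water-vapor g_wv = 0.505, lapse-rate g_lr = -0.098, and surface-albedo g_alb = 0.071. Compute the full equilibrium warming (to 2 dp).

3.47 K

Total gain g = 0.505 − 0.098 + 0.071 = 0.478.
Amplification A = 1/(1 − 0.478) = 1.916.
ΔT = 1.81 × 1.916 = 3.47 K.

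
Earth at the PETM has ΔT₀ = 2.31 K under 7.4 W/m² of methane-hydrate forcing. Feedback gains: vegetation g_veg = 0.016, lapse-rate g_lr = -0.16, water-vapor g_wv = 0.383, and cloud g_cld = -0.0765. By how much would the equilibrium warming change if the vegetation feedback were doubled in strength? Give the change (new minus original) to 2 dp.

Original: g = 0.1625, ΔT = 2.31/(1−0.1625) = 2.7582 K.
With doubled vegetation: g' = 0.1785, ΔT' = 2.31/(1−0.1785) = 2.8119 K.
Change = 2.8119 − 2.7582 = 0.05 K.

0.05 K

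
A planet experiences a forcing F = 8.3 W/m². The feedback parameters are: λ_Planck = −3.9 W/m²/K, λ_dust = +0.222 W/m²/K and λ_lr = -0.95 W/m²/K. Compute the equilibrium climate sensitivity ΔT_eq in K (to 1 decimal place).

Net feedback parameter λ = (−3.9) + (+0.222) + (-0.95) = -4.628 W/m²/K.
ΔT = −F/λ = −8.3/(-4.628) = 1.8 K.

1.8 K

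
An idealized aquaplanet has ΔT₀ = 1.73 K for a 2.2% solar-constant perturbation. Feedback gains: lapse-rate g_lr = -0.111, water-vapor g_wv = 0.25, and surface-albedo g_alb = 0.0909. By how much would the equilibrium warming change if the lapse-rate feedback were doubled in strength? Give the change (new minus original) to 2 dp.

Original: g = 0.2299, ΔT = 1.73/(1−0.2299) = 2.2465 K.
With doubled lapse-rate: g' = 0.1189, ΔT' = 1.73/(1−0.1189) = 1.9635 K.
Change = 1.9635 − 2.2465 = -0.28 K.

-0.28 K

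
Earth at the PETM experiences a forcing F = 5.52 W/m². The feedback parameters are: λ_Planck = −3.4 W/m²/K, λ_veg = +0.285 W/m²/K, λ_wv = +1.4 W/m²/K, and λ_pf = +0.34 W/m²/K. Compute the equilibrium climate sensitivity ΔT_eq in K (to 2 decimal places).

Net feedback parameter λ = (−3.4) + (+0.285) + (+1.4) + (+0.34) = -1.375 W/m²/K.
ΔT = −F/λ = −5.52/(-1.375) = 4.01 K.

4.01 K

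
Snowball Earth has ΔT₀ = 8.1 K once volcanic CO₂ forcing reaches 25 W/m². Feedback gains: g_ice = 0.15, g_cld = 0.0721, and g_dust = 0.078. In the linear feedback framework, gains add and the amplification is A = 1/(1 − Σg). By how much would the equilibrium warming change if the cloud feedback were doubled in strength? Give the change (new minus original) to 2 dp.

Original: g = 0.3001, ΔT = 8.1/(1−0.3001) = 11.5731 K.
With doubled cloud: g' = 0.3722, ΔT' = 8.1/(1−0.3722) = 12.9022 K.
Change = 12.9022 − 11.5731 = 1.33 K.

1.33 K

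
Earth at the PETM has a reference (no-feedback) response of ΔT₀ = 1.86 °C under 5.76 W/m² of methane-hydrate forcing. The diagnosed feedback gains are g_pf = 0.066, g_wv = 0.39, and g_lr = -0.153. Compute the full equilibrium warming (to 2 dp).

Total gain g = 0.066 + 0.39 − 0.153 = 0.303.
Amplification A = 1/(1 − 0.303) = 1.435.
ΔT = 1.86 × 1.435 = 2.67 °C.

2.67 °C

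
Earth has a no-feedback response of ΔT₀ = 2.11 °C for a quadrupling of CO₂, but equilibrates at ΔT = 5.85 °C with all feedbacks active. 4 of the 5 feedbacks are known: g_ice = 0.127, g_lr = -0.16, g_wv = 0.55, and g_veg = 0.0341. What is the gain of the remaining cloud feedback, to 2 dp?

0.09

Amplification A = ΔT/ΔT₀ = 5.85/2.11 = 2.773.
Total gain g = 1 − 1/A = 1 − 1/2.773 = 0.6394.
Known gains sum to 0.127 − 0.16 + 0.55 + 0.0341 = 0.5511.
g_cld = 0.6394 − 0.5511 = 0.09.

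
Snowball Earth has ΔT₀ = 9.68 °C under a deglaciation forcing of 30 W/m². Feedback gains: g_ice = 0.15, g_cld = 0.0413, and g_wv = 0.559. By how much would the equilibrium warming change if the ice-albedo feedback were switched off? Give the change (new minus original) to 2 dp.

Original: g = 0.7503, ΔT = 9.68/(1−0.7503) = 38.7665 °C.
Without ice-albedo: g' = 0.6003, ΔT' = 9.68/(1−0.6003) = 24.2182 °C.
Change = 24.2182 − 38.7665 = -14.55 °C.

-14.55 °C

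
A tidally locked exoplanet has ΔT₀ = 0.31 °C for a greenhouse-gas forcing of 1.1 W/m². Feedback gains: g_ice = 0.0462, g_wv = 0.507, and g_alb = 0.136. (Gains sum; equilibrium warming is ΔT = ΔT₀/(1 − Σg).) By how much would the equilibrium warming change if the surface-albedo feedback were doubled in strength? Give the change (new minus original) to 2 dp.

Original: g = 0.6892, ΔT = 0.31/(1−0.6892) = 0.9974 °C.
With doubled surface-albedo: g' = 0.8252, ΔT' = 0.31/(1−0.8252) = 1.7735 °C.
Change = 1.7735 − 0.9974 = 0.78 °C.

0.78 °C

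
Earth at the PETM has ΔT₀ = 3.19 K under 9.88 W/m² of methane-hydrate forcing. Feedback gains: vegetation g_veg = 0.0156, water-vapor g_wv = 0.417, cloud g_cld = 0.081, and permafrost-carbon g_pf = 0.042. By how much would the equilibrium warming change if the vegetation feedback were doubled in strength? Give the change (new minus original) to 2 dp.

Original: g = 0.5556, ΔT = 3.19/(1−0.5556) = 7.1782 K.
With doubled vegetation: g' = 0.5712, ΔT' = 3.19/(1−0.5712) = 7.4394 K.
Change = 7.4394 − 7.1782 = 0.26 K.

0.26 K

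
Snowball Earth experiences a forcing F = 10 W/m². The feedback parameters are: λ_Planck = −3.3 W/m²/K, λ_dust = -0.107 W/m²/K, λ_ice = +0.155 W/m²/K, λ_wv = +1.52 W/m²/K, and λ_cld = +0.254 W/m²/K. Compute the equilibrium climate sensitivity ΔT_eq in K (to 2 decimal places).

Net feedback parameter λ = (−3.3) + (-0.107) + (+0.155) + (+1.52) + (+0.254) = -1.478 W/m²/K.
ΔT = −F/λ = −10/(-1.478) = 6.77 K.

6.77 K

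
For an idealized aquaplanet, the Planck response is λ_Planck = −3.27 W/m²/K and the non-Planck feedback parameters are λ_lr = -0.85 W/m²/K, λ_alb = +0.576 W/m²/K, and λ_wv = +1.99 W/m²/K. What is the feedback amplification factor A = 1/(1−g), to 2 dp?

2.10

Convert to gains: g_lr = -0.85/3.27 = -0.2599; g_alb = 0.576/3.27 = 0.1761; g_wv = 1.99/3.27 = 0.6086.
Total gain g = 0.5248.
A = 1/(1 − 0.5248) = 2.10.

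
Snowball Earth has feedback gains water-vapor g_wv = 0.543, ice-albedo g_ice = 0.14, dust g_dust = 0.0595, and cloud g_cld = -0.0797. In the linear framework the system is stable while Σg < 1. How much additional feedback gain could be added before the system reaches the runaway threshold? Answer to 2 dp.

Current total gain = 0.543 + 0.14 + 0.0595 − 0.0797 = 0.6628.
Margin to runaway = 1 − 0.6628 = 0.34.

0.34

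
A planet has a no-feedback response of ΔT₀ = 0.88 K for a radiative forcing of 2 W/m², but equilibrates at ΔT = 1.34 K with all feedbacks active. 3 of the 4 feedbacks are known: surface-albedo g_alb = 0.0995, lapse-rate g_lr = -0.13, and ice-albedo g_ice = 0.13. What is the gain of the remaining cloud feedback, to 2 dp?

0.24

Amplification A = ΔT/ΔT₀ = 1.34/0.88 = 1.523.
Total gain g = 1 − 1/A = 1 − 1/1.523 = 0.3434.
Known gains sum to 0.0995 − 0.13 + 0.13 = 0.0995.
g_cld = 0.3434 − 0.0995 = 0.24.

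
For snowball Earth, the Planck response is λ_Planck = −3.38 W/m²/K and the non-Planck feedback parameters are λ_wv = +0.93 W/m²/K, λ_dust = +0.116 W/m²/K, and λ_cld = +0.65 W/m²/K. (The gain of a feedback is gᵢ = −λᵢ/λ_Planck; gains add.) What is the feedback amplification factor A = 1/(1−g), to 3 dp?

Convert to gains: g_wv = 0.93/3.38 = 0.2751; g_dust = 0.116/3.38 = 0.03432; g_cld = 0.65/3.38 = 0.1923.
Total gain g = 0.50172.
A = 1/(1 − 0.50172) = 2.007.

2.007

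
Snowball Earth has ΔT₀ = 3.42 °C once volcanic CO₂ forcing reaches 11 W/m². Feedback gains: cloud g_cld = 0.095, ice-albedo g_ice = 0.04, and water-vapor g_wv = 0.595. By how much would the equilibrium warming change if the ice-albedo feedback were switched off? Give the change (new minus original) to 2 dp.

Original: g = 0.73, ΔT = 3.42/(1−0.73) = 12.6667 °C.
Without ice-albedo: g' = 0.69, ΔT' = 3.42/(1−0.69) = 11.0323 °C.
Change = 11.0323 − 12.6667 = -1.63 °C.

-1.63 °C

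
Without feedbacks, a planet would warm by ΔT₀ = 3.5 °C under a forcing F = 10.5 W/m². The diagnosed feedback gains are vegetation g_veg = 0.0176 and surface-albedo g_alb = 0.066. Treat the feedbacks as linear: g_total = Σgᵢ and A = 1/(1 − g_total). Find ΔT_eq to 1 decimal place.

3.8 °C

Total gain g = 0.0176 + 0.066 = 0.0836.
Amplification A = 1/(1 − 0.0836) = 1.091.
ΔT = 3.5 × 1.091 = 3.8 °C.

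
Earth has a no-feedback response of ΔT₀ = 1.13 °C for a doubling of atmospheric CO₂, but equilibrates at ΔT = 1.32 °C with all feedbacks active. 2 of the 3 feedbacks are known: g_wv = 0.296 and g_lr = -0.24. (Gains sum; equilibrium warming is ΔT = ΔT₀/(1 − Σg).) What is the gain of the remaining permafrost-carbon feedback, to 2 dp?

Amplification A = ΔT/ΔT₀ = 1.32/1.13 = 1.168.
Total gain g = 1 − 1/A = 1 − 1/1.168 = 0.1438.
Known gains sum to 0.296 − 0.24 = 0.056.
g_pf = 0.1438 − 0.056 = 0.09.

0.09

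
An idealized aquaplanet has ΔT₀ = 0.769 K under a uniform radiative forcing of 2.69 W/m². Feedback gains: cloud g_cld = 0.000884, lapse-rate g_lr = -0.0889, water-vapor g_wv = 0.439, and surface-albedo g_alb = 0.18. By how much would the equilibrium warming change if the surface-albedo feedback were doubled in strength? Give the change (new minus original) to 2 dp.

1.02 K

Original: g = 0.530984, ΔT = 0.769/(1−0.530984) = 1.6396 K.
With doubled surface-albedo: g' = 0.710984, ΔT' = 0.769/(1−0.710984) = 2.6608 K.
Change = 2.6608 − 1.6396 = 1.02 K.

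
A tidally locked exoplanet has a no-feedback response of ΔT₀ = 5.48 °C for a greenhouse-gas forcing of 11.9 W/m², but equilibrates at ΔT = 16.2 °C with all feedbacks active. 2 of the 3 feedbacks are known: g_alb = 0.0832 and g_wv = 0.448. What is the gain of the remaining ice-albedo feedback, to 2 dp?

0.13

Amplification A = ΔT/ΔT₀ = 16.2/5.48 = 2.956.
Total gain g = 1 − 1/A = 1 − 1/2.956 = 0.6617.
Known gains sum to 0.0832 + 0.448 = 0.5312.
g_ice = 0.6617 − 0.5312 = 0.13.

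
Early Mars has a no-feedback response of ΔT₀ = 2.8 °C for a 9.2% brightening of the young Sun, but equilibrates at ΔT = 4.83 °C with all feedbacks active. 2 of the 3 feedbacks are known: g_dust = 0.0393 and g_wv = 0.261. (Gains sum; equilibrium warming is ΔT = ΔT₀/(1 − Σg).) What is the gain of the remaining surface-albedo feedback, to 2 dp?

Amplification A = ΔT/ΔT₀ = 4.83/2.8 = 1.725.
Total gain g = 1 − 1/A = 1 − 1/1.725 = 0.4203.
Known gains sum to 0.0393 + 0.261 = 0.3003.
g_alb = 0.4203 − 0.3003 = 0.12.

0.12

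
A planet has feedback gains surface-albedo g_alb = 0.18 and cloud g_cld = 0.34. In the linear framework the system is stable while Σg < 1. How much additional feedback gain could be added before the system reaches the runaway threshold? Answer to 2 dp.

Current total gain = 0.18 + 0.34 = 0.52.
Margin to runaway = 1 − 0.52 = 0.48.

0.48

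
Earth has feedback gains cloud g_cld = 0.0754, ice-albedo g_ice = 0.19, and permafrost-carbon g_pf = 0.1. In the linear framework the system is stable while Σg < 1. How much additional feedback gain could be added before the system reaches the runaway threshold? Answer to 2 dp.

0.63

Current total gain = 0.0754 + 0.19 + 0.1 = 0.3654.
Margin to runaway = 1 − 0.3654 = 0.63.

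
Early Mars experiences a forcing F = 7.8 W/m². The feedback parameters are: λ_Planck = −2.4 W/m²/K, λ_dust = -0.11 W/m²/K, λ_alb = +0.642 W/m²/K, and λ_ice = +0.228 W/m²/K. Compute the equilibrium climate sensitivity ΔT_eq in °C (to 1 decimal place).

Net feedback parameter λ = (−2.4) + (-0.11) + (+0.642) + (+0.228) = -1.64 W/m²/K.
ΔT = −F/λ = −7.8/(-1.64) = 4.8 °C.

4.8 °C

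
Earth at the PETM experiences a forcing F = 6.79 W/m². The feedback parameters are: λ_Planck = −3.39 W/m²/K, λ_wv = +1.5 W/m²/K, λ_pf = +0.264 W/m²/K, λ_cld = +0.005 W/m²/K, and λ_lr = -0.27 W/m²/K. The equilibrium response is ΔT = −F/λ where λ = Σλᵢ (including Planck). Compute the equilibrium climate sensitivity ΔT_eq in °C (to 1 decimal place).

3.6 °C

Net feedback parameter λ = (−3.39) + (+1.5) + (+0.264) + (+0.005) + (-0.27) = -1.891 W/m²/K.
ΔT = −F/λ = −6.79/(-1.891) = 3.6 °C.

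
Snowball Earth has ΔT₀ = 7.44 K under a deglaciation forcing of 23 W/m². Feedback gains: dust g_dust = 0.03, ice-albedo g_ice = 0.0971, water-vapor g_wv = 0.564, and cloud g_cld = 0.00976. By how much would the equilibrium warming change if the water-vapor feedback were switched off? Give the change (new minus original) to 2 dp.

-16.25 K

Original: g = 0.70086, ΔT = 7.44/(1−0.70086) = 24.8713 K.
Without water-vapor: g' = 0.13686, ΔT' = 7.44/(1−0.13686) = 8.6197 K.
Change = 8.6197 − 24.8713 = -16.25 K.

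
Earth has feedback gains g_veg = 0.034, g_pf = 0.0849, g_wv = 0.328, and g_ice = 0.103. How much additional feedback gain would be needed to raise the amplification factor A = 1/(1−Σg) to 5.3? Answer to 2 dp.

Current total gain = 0.5499.
Target gain for A = 5.3: g* = 1 − 1/5.3 = 0.8113.
Additional gain needed = 0.8113 − 0.5499 = 0.26.

0.26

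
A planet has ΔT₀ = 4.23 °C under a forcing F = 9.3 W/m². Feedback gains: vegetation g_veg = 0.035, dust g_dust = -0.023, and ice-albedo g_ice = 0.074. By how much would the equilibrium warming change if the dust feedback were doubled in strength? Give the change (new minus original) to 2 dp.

Original: g = 0.086, ΔT = 4.23/(1−0.086) = 4.6280 °C.
With doubled dust: g' = 0.063, ΔT' = 4.23/(1−0.063) = 4.5144 °C.
Change = 4.5144 − 4.6280 = -0.11 °C.

-0.11 °C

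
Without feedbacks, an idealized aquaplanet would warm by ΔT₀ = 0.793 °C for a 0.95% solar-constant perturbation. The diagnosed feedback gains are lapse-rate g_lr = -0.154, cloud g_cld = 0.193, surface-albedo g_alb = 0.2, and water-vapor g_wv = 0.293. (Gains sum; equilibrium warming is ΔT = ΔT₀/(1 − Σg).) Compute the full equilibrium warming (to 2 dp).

Total gain g = -0.154 + 0.193 + 0.2 + 0.293 = 0.532.
Amplification A = 1/(1 − 0.532) = 2.137.
ΔT = 0.793 × 2.137 = 1.69 °C.

1.69 °C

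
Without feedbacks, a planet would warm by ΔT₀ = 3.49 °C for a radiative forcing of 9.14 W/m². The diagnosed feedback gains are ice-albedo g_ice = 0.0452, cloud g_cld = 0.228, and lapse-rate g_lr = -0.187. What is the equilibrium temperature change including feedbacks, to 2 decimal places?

Total gain g = 0.0452 + 0.228 − 0.187 = 0.0862.
Amplification A = 1/(1 − 0.0862) = 1.094.
ΔT = 3.49 × 1.094 = 3.82 °C.

3.82 °C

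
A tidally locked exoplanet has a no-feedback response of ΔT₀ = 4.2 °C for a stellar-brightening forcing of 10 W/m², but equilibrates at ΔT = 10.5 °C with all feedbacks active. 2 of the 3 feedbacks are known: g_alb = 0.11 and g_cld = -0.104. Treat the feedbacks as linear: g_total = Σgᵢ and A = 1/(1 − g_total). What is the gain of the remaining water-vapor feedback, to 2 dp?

Amplification A = ΔT/ΔT₀ = 10.5/4.2 = 2.5.
Total gain g = 1 − 1/A = 1 − 1/2.5 = 0.6.
Known gains sum to 0.11 − 0.104 = 0.006.
g_wv = 0.6 − 0.006 = 0.59.

0.59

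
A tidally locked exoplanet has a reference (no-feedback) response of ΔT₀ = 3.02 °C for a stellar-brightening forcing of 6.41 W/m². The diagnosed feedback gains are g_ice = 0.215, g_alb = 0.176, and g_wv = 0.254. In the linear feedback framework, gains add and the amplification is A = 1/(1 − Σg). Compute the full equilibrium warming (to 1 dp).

Total gain g = 0.215 + 0.176 + 0.254 = 0.645.
Amplification A = 1/(1 − 0.645) = 2.817.
ΔT = 3.02 × 2.817 = 8.5 °C.

8.5 °C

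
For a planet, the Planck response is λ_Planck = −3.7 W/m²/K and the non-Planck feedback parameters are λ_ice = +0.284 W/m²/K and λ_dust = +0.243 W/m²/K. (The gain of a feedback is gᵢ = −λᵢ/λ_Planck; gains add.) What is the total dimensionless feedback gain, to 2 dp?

0.14

Convert to gains: g_ice = 0.284/3.7 = 0.07676; g_dust = 0.243/3.7 = 0.06568.
Total gain g = 0.14244.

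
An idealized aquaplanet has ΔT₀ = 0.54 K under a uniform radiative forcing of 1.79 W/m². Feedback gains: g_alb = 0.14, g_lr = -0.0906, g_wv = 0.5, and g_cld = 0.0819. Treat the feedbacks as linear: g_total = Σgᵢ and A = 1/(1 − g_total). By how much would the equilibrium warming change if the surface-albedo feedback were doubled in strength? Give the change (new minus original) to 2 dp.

Original: g = 0.6313, ΔT = 0.54/(1−0.6313) = 1.4646 K.
With doubled surface-albedo: g' = 0.7713, ΔT' = 0.54/(1−0.7713) = 2.3612 K.
Change = 2.3612 − 1.4646 = 0.90 K.

0.90 K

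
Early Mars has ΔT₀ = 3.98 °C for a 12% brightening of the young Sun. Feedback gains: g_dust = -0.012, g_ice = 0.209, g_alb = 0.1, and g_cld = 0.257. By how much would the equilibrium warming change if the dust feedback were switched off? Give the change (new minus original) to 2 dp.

Original: g = 0.554, ΔT = 3.98/(1−0.554) = 8.9238 °C.
Without dust: g' = 0.566, ΔT' = 3.98/(1−0.566) = 9.1705 °C.
Change = 9.1705 − 8.9238 = 0.25 °C.

0.25 °C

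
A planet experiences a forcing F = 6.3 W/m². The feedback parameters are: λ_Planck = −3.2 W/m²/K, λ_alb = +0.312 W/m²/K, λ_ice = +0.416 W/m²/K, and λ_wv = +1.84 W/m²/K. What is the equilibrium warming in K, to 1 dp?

10.0 K

Net feedback parameter λ = (−3.2) + (+0.312) + (+0.416) + (+1.84) = -0.632 W/m²/K.
ΔT = −F/λ = −6.3/(-0.632) = 10.0 K.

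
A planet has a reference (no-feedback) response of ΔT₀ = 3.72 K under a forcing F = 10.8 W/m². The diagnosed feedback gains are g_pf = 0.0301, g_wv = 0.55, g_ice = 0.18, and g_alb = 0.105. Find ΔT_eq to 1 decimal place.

27.6 K

Total gain g = 0.0301 + 0.55 + 0.18 + 0.105 = 0.8651.
Amplification A = 1/(1 − 0.8651) = 7.413.
ΔT = 3.72 × 7.413 = 27.6 K.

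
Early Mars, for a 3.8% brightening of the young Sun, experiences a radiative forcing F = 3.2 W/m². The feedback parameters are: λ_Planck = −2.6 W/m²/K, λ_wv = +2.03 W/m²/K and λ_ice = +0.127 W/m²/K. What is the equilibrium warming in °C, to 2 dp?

Net feedback parameter λ = (−2.6) + (+2.03) + (+0.127) = -0.443 W/m²/K.
ΔT = −F/λ = −3.2/(-0.443) = 7.22 °C.

7.22 °C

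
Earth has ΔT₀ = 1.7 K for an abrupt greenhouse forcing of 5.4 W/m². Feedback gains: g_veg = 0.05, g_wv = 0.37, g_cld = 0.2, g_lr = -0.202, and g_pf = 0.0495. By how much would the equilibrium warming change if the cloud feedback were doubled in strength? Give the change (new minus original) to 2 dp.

Original: g = 0.4675, ΔT = 1.7/(1−0.4675) = 3.1925 K.
With doubled cloud: g' = 0.6675, ΔT' = 1.7/(1−0.6675) = 5.1128 K.
Change = 5.1128 − 3.1925 = 1.92 K.

1.92 K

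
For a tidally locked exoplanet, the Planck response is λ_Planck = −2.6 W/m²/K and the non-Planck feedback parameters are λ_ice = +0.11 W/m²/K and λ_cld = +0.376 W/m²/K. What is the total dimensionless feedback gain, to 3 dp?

0.187

Convert to gains: g_ice = 0.11/2.6 = 0.04231; g_cld = 0.376/2.6 = 0.1446.
Total gain g = 0.18691.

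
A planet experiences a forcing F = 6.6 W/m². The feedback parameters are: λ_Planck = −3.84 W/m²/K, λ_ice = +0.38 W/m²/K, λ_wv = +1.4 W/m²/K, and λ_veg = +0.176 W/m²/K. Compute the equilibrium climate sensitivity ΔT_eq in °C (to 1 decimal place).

3.5 °C

Net feedback parameter λ = (−3.84) + (+0.38) + (+1.4) + (+0.176) = -1.884 W/m²/K.
ΔT = −F/λ = −6.6/(-1.884) = 3.5 °C.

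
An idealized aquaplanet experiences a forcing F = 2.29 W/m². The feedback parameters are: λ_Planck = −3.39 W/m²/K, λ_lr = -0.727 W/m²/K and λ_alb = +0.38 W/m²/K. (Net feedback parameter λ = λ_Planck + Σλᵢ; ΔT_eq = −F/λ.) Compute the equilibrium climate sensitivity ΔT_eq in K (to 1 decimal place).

0.6 K

Net feedback parameter λ = (−3.39) + (-0.727) + (+0.38) = -3.737 W/m²/K.
ΔT = −F/λ = −2.29/(-3.737) = 0.6 K.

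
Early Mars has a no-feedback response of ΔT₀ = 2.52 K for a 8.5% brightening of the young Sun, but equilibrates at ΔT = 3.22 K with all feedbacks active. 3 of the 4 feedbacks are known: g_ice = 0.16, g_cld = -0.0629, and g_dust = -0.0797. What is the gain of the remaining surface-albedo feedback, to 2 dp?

0.20

Amplification A = ΔT/ΔT₀ = 3.22/2.52 = 1.278.
Total gain g = 1 − 1/A = 1 − 1/1.278 = 0.2175.
Known gains sum to 0.16 − 0.0629 − 0.0797 = 0.0174.
g_alb = 0.2175 − 0.0174 = 0.20.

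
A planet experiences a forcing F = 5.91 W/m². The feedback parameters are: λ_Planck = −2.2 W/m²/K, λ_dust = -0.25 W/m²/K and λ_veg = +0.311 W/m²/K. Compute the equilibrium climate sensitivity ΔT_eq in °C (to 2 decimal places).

2.76 °C

Net feedback parameter λ = (−2.2) + (-0.25) + (+0.311) = -2.139 W/m²/K.
ΔT = −F/λ = −5.91/(-2.139) = 2.76 °C.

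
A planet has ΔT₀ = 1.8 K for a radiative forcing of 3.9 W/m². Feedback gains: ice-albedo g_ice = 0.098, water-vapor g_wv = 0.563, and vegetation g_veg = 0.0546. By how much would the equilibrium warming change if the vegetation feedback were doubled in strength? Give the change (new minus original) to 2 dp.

Original: g = 0.7156, ΔT = 1.8/(1−0.7156) = 6.3291 K.
With doubled vegetation: g' = 0.7702, ΔT' = 1.8/(1−0.7702) = 7.8329 K.
Change = 7.8329 − 6.3291 = 1.50 K.

1.50 K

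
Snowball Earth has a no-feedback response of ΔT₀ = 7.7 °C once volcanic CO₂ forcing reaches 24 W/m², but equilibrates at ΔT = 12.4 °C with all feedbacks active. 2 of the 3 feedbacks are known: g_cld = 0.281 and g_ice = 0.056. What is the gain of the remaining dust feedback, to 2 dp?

Amplification A = ΔT/ΔT₀ = 12.4/7.7 = 1.61.
Total gain g = 1 − 1/A = 1 − 1/1.61 = 0.3789.
Known gains sum to 0.281 + 0.056 = 0.337.
g_dust = 0.3789 − 0.337 = 0.04.

0.04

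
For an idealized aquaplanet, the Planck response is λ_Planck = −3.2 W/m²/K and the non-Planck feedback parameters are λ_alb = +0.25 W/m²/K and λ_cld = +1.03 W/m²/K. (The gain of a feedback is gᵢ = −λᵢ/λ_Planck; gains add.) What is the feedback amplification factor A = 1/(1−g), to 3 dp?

Convert to gains: g_alb = 0.25/3.2 = 0.07812; g_cld = 1.03/3.2 = 0.3219.
Total gain g = 0.40002.
A = 1/(1 − 0.40002) = 1.667.

1.667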